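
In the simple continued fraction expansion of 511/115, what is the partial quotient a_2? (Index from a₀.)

3

511 = 4·115 + 51   →  a_0 = 4
115 = 2·51 + 13   →  a_1 = 2
51 = 3·13 + 12   →  a_2 = 3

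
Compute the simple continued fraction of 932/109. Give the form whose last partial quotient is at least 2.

[8; 1, 1, 4, 2, 5]

932 = 8*109 + 60
109 = 1*60 + 49
60 = 1*49 + 11
49 = 4*11 + 5
11 = 2*5 + 1
5 = 5*1 + 0  (stop)
So 932/109 = [8; 1, 1, 4, 2, 5].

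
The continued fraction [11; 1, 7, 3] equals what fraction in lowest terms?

297/25

Using pₖ = aₖpₖ₋₁ + pₖ₋₂ and qₖ = aₖqₖ₋₁ + qₖ₋₂:
  k=0: a=11, p=11, q=1
  k=1: a=1, p=12, q=1
  k=2: a=7, p=95, q=8
  k=3: a=3, p=297, q=25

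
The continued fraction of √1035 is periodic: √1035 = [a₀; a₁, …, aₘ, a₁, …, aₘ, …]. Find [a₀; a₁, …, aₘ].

a₀ = ⌊√1035⌋ = 32.
With m₀=0, d₀=1 and mₖ₊₁ = dₖaₖ − mₖ, dₖ₊₁ = (n − mₖ₊₁²)/dₖ, aₖ₊₁ = ⌊(a₀+mₖ₊₁)/dₖ₊₁⌋:
  k=1: m=32, d=11, a=5
  k=2: m=23, d=46, a=1
  k=3: m=23, d=11, a=5
  k=4: m=32, d=1, a=64
d=1 and a=2a₀=64 at k=4, so the next step gives (m, d) = (32, 11) again — its k=1 value — and the period has length 4.

[32; 5, 1, 5, 64]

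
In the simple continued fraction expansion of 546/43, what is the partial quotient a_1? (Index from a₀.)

1

546 = 12·43 + 30   →  a_0 = 12
43 = 1·30 + 13   →  a_1 = 1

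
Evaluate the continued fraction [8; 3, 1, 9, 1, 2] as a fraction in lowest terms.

1032/125

Fold from the inside: start with 2/1.
  1 + 1/2 = 3/2
  9 + 2/3 = 29/3
  1 + 3/29 = 32/29
  3 + 29/32 = 125/32
  8 + 32/125 = 1032/125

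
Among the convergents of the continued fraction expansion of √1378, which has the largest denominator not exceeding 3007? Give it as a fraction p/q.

42801/1153

√1378 = [37; 8, 4, 4, 8, 74, …] (period length 5).
Convergents:
  p_0/q_0 = 37/1
  p_1/q_1 = 297/8
  p_2/q_2 = 1225/33
  p_3/q_3 = 5197/140
  p_4/q_4 = 42801/1153
  p_5/q_5 = 3172471/85462
q_4 = 1153 ≤ 3007 < 85462 = q_5, so the answer is 42801/1153.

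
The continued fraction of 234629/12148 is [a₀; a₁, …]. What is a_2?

5

234629 = 19·12148 + 3817   →  a_0 = 19
12148 = 3·3817 + 697   →  a_1 = 3
3817 = 5·697 + 332   →  a_2 = 5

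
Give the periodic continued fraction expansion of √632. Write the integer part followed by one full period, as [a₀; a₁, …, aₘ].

[25; 7, 6, 7, 50]

a₀ = ⌊√632⌋ = 25.
With m₀=0, d₀=1 and mₖ₊₁ = dₖaₖ − mₖ, dₖ₊₁ = (n − mₖ₊₁²)/dₖ, aₖ₊₁ = ⌊(a₀+mₖ₊₁)/dₖ₊₁⌋:
  k=1: m=25, d=7, a=7
  k=2: m=24, d=8, a=6
  k=3: m=24, d=7, a=7
  k=4: m=25, d=1, a=50
d=1 and a=2a₀=50 at k=4, so the next step gives (m, d) = (25, 7) again — its k=1 value — and the period has length 4.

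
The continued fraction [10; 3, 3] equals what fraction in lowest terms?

Using pₖ = aₖpₖ₋₁ + pₖ₋₂ and qₖ = aₖqₖ₋₁ + qₖ₋₂:
  k=0: a=10, p=10, q=1
  k=1: a=3, p=31, q=3
  k=2: a=3, p=103, q=10

103/10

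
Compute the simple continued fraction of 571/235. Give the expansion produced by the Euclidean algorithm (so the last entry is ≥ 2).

571 = 2·235 + 101
235 = 2·101 + 33
101 = 3·33 + 2
33 = 16·2 + 1
2 = 2·1 + 0  (stop)
So 571/235 = [2; 2, 3, 16, 2].

[2; 2, 3, 16, 2]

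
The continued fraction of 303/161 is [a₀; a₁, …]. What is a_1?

1

303 = 1·161 + 142   →  a_0 = 1
161 = 1·142 + 19   →  a_1 = 1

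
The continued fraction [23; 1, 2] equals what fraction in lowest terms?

71/3

Fold from the inside: start with 2/1.
  1 + 1/2 = 3/2
  23 + 2/3 = 71/3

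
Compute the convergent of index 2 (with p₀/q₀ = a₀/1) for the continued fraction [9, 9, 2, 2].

173/19

Using pₖ = aₖpₖ₋₁ + pₖ₋₂, qₖ = aₖqₖ₋₁ + qₖ₋₂ (with p₋₁=1, p₋₂=0, q₋₁=0, q₋₂=1):
  k=0: a=9, p=9, q=1
  k=1: a=9, p=82, q=9
  k=2: a=2, p=173, q=19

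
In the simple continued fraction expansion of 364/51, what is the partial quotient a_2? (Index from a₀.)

3

364 = 7·51 + 7   →  a_0 = 7
51 = 7·7 + 2   →  a_1 = 7
7 = 3·2 + 1   →  a_2 = 3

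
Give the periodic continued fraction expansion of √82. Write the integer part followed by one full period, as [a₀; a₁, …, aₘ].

[9; 18]

a₀ = ⌊√82⌋ = 9.
With m₀=0, d₀=1 and mₖ₊₁ = dₖaₖ − mₖ, dₖ₊₁ = (n − mₖ₊₁²)/dₖ, aₖ₊₁ = ⌊(a₀+mₖ₊₁)/dₖ₊₁⌋:
  k=1: m=9, d=1, a=18
d=1 and a=2a₀=18 at k=1, so the next step gives (m, d) = (9, 1) again — its k=1 value — and the period has length 1.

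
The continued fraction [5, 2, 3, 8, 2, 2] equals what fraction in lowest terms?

Fold from the inside: start with 2/1.
  2 + 1/2 = 5/2
  8 + 2/5 = 42/5
  3 + 5/42 = 131/42
  2 + 42/131 = 304/131
  5 + 131/304 = 1651/304

1651/304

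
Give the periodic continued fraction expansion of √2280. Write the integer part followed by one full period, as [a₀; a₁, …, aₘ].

[47; 1, 2, 1, 94]

a₀ = ⌊√2280⌋ = 47.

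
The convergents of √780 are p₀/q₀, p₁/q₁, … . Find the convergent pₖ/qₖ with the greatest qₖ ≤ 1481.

√780 = [27; 1, 12, 1, 54, …] (period length 4).
Convergents:
  p_0/q_0 = 27/1
  p_1/q_1 = 28/1
  p_2/q_2 = 363/13
  p_3/q_3 = 391/14
  p_4/q_4 = 21477/769
  p_5/q_5 = 21868/783
  p_6/q_6 = 283893/10165
q_5 = 783 ≤ 1481 < 10165 = q_6, so the answer is 21868/783.

21868/783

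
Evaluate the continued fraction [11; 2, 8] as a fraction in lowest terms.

Using pₖ = aₖpₖ₋₁ + pₖ₋₂ and qₖ = aₖqₖ₋₁ + qₖ₋₂:
  k=0: a=11, p=11, q=1
  k=1: a=2, p=23, q=2
  k=2: a=8, p=195, q=17

195/17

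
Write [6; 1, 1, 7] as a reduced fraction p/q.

Fold from the inside: start with 7/1.
  1 + 1/7 = 8/7
  1 + 7/8 = 15/8
  6 + 8/15 = 98/15

98/15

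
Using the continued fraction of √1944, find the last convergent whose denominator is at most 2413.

√1944 = [44; 11, 88, …] (period length 2).
Convergents:
  p_0/q_0 = 44/1
  p_1/q_1 = 485/11
  p_2/q_2 = 42724/969
  p_3/q_3 = 470449/10670
q_2 = 969 ≤ 2413 < 10670 = q_3, so the answer is 42724/969.

42724/969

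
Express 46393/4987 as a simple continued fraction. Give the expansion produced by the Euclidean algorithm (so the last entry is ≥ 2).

[9; 3, 3, 3, 3, 2, 9, 2]

46393 = 9×4987 + 1510
4987 = 3×1510 + 457
1510 = 3×457 + 139
457 = 3×139 + 40
139 = 3×40 + 19
40 = 2×19 + 2
19 = 9×2 + 1
2 = 2×1 + 0  (stop)
So 46393/4987 = [9; 3, 3, 3, 3, 2, 9, 2].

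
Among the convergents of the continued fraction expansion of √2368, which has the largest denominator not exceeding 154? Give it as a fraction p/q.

7056/145

√2368 = [48; 1, 1, 1, 23, 1, 1, 1, 96, …] (period length 8).
Convergents:
  p_0/q_0 = 48/1
  p_1/q_1 = 49/1
  p_2/q_2 = 97/2
  p_3/q_3 = 146/3
  p_4/q_4 = 3455/71
  p_5/q_5 = 3601/74
  p_6/q_6 = 7056/145
  p_7/q_7 = 10657/219
q_6 = 145 ≤ 154 < 219 = q_7, so the answer is 7056/145.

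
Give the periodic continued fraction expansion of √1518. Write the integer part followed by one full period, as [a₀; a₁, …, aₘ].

a₀ = ⌊√1518⌋ = 38.

[38; 1, 24, 1, 76]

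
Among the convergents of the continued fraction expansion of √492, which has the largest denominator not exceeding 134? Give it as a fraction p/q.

2817/127

√492 = [22; 5, 1, 1, 10, 1, 1, 5, 44, …] (period length 8).
Convergents:
  p_0/q_0 = 22/1
  p_1/q_1 = 111/5
  p_2/q_2 = 133/6
  p_3/q_3 = 244/11
  p_4/q_4 = 2573/116
  p_5/q_5 = 2817/127
  p_6/q_6 = 5390/243
q_5 = 127 ≤ 134 < 243 = q_6, so the answer is 2817/127.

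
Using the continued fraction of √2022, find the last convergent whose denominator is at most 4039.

√2022 = [44; 1, 28, 1, 88, …] (period length 4).
Convergents:
  p_0/q_0 = 44/1
  p_1/q_1 = 45/1
  p_2/q_2 = 1304/29
  p_3/q_3 = 1349/30
  p_4/q_4 = 120016/2669
  p_5/q_5 = 121365/2699
  p_6/q_6 = 3518236/78241
q_5 = 2699 ≤ 4039 < 78241 = q_6, so the answer is 121365/2699.

121365/2699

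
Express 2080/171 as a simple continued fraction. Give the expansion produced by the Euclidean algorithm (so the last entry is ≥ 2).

2080 = 12×171 + 28
171 = 6×28 + 3
28 = 9×3 + 1
3 = 3×1 + 0  (stop)
So 2080/171 = [12; 6, 9, 3].

[12; 6, 9, 3]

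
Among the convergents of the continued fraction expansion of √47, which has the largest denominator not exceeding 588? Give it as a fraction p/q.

√47 = [6; 1, 5, 1, 12, …] (period length 4).
Convergents:
  p_0/q_0 = 6/1
  p_1/q_1 = 7/1
  p_2/q_2 = 41/6
  p_3/q_3 = 48/7
  p_4/q_4 = 617/90
  p_5/q_5 = 665/97
  p_6/q_6 = 3942/575
  p_7/q_7 = 4607/672
q_6 = 575 ≤ 588 < 672 = q_7, so the answer is 3942/575.

3942/575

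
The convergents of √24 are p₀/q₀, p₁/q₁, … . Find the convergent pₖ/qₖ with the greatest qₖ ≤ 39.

49/10

√24 = [4; 1, 8, …] (period length 2).
Convergents:
  p_0/q_0 = 4/1
  p_1/q_1 = 5/1
  p_2/q_2 = 44/9
  p_3/q_3 = 49/10
  p_4/q_4 = 436/89
q_3 = 10 ≤ 39 < 89 = q_4, so the answer is 49/10.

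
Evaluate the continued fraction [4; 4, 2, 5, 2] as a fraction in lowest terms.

452/107

Using pₖ = aₖpₖ₋₁ + pₖ₋₂ and qₖ = aₖqₖ₋₁ + qₖ₋₂:
  k=0: a=4, p=4, q=1
  k=1: a=4, p=17, q=4
  k=2: a=2, p=38, q=9
  k=3: a=5, p=207, q=49
  k=4: a=2, p=452, q=107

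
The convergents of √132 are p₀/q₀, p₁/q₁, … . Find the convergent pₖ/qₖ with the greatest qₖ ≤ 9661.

48599/4230

√132 = [11; 2, 22, …] (period length 2).
Convergents:
  p_0/q_0 = 11/1
  p_1/q_1 = 23/2
  p_2/q_2 = 517/45
  p_3/q_3 = 1057/92
  p_4/q_4 = 23771/2069
  p_5/q_5 = 48599/4230
  p_6/q_6 = 1092949/95129
q_5 = 4230 ≤ 9661 < 95129 = q_6, so the answer is 48599/4230.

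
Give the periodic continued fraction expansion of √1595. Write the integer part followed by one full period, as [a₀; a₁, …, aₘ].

a₀ = ⌊√1595⌋ = 39.

[39; 1, 14, 1, 78]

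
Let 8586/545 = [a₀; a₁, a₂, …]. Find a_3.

14

8586 = 15·545 + 411   →  a_0 = 15
545 = 1·411 + 134   →  a_1 = 1
411 = 3·134 + 9   →  a_2 = 3
134 = 14·9 + 8   →  a_3 = 14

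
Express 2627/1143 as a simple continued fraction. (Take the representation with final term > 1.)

[2; 3, 2, 1, 5, 3, 6]

2627 = 2*1143 + 341
1143 = 3*341 + 120
341 = 2*120 + 101
120 = 1*101 + 19
101 = 5*19 + 6
19 = 3*6 + 1
6 = 6*1 + 0  (stop)
So 2627/1143 = [2; 3, 2, 1, 5, 3, 6].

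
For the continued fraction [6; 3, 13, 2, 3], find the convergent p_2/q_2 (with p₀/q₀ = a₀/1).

253/40

Using pₖ = aₖpₖ₋₁ + pₖ₋₂, qₖ = aₖqₖ₋₁ + qₖ₋₂ (with p₋₁=1, p₋₂=0, q₋₁=0, q₋₂=1):
  k=0: a=6, p=6, q=1
  k=1: a=3, p=19, q=3
  k=2: a=13, p=253, q=40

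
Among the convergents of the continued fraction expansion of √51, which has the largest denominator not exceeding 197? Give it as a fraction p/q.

√51 = [7; 7, 14, …] (period length 2).
Convergents:
  p_0/q_0 = 7/1
  p_1/q_1 = 50/7
  p_2/q_2 = 707/99
  p_3/q_3 = 4999/700
q_2 = 99 ≤ 197 < 700 = q_3, so the answer is 707/99.

707/99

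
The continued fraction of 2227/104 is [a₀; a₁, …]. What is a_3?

2

2227 = 21·104 + 43   →  a_0 = 21
104 = 2·43 + 18   →  a_1 = 2
43 = 2·18 + 7   →  a_2 = 2
18 = 2·7 + 4   →  a_3 = 2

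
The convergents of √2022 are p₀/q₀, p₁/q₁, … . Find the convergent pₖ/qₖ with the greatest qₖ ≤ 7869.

121365/2699

√2022 = [44; 1, 28, 1, 88, …] (period length 4).
Convergents:
  p_0/q_0 = 44/1
  p_1/q_1 = 45/1
  p_2/q_2 = 1304/29
  p_3/q_3 = 1349/30
  p_4/q_4 = 120016/2669
  p_5/q_5 = 121365/2699
  p_6/q_6 = 3518236/78241
q_5 = 2699 ≤ 7869 < 78241 = q_6, so the answer is 121365/2699.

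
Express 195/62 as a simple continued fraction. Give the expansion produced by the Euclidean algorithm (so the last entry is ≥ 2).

[3; 6, 1, 8]

195 = 3·62 + 9
62 = 6·9 + 8
9 = 1·8 + 1
8 = 8·1 + 0  (stop)
So 195/62 = [3; 6, 1, 8].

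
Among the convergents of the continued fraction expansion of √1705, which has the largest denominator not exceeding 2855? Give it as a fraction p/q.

81551/1975

√1705 = [41; 3, 2, 3, 82, …] (period length 4).
Convergents:
  p_0/q_0 = 41/1
  p_1/q_1 = 124/3
  p_2/q_2 = 289/7
  p_3/q_3 = 991/24
  p_4/q_4 = 81551/1975
  p_5/q_5 = 245644/5949
q_4 = 1975 ≤ 2855 < 5949 = q_5, so the answer is 81551/1975.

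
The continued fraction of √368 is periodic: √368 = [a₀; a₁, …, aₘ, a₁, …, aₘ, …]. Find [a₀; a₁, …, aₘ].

[19; 5, 2, 5, 38]

a₀ = ⌊√368⌋ = 19.
With m₀=0, d₀=1 and mₖ₊₁ = dₖaₖ − mₖ, dₖ₊₁ = (n − mₖ₊₁²)/dₖ, aₖ₊₁ = ⌊(a₀+mₖ₊₁)/dₖ₊₁⌋:
  k=1: m=19, d=7, a=5
  k=2: m=16, d=16, a=2
  k=3: m=16, d=7, a=5
  k=4: m=19, d=1, a=38
d=1 and a=2a₀=38 at k=4, so the next step gives (m, d) = (19, 7) again — its k=1 value — and the period has length 4.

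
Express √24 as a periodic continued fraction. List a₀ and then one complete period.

a₀ = ⌊√24⌋ = 4.
With m₀=0, d₀=1 and mₖ₊₁ = dₖaₖ − mₖ, dₖ₊₁ = (n − mₖ₊₁²)/dₖ, aₖ₊₁ = ⌊(a₀+mₖ₊₁)/dₖ₊₁⌋:
  k=1: m=4, d=8, a=1
  k=2: m=4, d=1, a=8
d=1 and a=2a₀=8 at k=2, so the next step gives (m, d) = (4, 8) again — its k=1 value — and the period has length 2.

[4; 1, 8]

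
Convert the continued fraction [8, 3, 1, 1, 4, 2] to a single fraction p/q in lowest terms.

588/71

Using pₖ = aₖpₖ₋₁ + pₖ₋₂ and qₖ = aₖqₖ₋₁ + qₖ₋₂:
  k=0: a=8, p=8, q=1
  k=1: a=3, p=25, q=3
  k=2: a=1, p=33, q=4
  k=3: a=1, p=58, q=7
  k=4: a=4, p=265, q=32
  k=5: a=2, p=588, q=71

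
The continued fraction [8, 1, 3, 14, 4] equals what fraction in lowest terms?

Fold from the inside: start with 4/1.
  14 + 1/4 = 57/4
  3 + 4/57 = 175/57
  1 + 57/175 = 232/175
  8 + 175/232 = 2031/232

2031/232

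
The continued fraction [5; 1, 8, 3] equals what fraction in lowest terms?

Fold from the inside: start with 3/1.
  8 + 1/3 = 25/3
  1 + 3/25 = 28/25
  5 + 25/28 = 165/28

165/28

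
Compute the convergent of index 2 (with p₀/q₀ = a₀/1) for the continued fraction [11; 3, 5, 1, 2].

Using pₖ = aₖpₖ₋₁ + pₖ₋₂, qₖ = aₖqₖ₋₁ + qₖ₋₂ (with p₋₁=1, p₋₂=0, q₋₁=0, q₋₂=1):
  k=0: a=11, p=11, q=1
  k=1: a=3, p=34, q=3
  k=2: a=5, p=181, q=16

181/16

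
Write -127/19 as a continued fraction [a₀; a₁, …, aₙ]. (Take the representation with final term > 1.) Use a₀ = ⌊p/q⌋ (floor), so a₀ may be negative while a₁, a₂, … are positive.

-127 = -7*19 + 6
19 = 3*6 + 1
6 = 6*1 + 0  (stop)
So -127/19 = [-7; 3, 6].

[-7; 3, 6]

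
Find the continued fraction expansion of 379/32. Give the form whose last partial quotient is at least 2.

[11; 1, 5, 2, 2]

379 = 11×32 + 27
32 = 1×27 + 5
27 = 5×5 + 2
5 = 2×2 + 1
2 = 2×1 + 0  (stop)
So 379/32 = [11; 1, 5, 2, 2].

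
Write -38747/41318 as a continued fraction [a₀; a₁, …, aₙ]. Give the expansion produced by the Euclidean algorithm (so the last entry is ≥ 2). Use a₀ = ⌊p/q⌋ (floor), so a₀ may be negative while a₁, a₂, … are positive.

[-1; 16, 14, 7, 1, 10, 2]

-38747 = -1·41318 + 2571
41318 = 16·2571 + 182
2571 = 14·182 + 23
182 = 7·23 + 21
23 = 1·21 + 2
21 = 10·2 + 1
2 = 2·1 + 0  (stop)
So -38747/41318 = [-1; 16, 14, 7, 1, 10, 2].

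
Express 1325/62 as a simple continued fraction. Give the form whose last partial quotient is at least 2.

[21; 2, 1, 2, 3, 2]

1325 = 21·62 + 23
62 = 2·23 + 16
23 = 1·16 + 7
16 = 2·7 + 2
7 = 3·2 + 1
2 = 2·1 + 0  (stop)
So 1325/62 = [21; 2, 1, 2, 3, 2].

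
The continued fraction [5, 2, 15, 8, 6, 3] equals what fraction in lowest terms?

26559/4843

Fold from the inside: start with 3/1.
  6 + 1/3 = 19/3
  8 + 3/19 = 155/19
  15 + 19/155 = 2344/155
  2 + 155/2344 = 4843/2344
  5 + 2344/4843 = 26559/4843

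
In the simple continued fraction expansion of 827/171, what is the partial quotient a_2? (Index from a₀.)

827 = 4·171 + 143   →  a_0 = 4
171 = 1·143 + 28   →  a_1 = 1
143 = 5·28 + 3   →  a_2 = 5

5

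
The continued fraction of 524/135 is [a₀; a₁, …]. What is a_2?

524 = 3·135 + 119   →  a_0 = 3
135 = 1·119 + 16   →  a_1 = 1
119 = 7·16 + 7   →  a_2 = 7

7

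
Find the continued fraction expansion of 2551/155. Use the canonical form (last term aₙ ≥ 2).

[16; 2, 5, 2, 6]

2551 = 16*155 + 71
155 = 2*71 + 13
71 = 5*13 + 6
13 = 2*6 + 1
6 = 6*1 + 0  (stop)
So 2551/155 = [16; 2, 5, 2, 6].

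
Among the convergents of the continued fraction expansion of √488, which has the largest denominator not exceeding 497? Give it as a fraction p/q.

√488 = [22; 11, 44, …] (period length 2).
Convergents:
  p_0/q_0 = 22/1
  p_1/q_1 = 243/11
  p_2/q_2 = 10714/485
  p_3/q_3 = 118097/5346
q_2 = 485 ≤ 497 < 5346 = q_3, so the answer is 10714/485.

10714/485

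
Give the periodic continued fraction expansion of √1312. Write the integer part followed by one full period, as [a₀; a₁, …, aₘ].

[36; 4, 1, 1, 17, 1, 1, 4, 72]

a₀ = ⌊√1312⌋ = 36.
With m₀=0, d₀=1 and mₖ₊₁ = dₖaₖ − mₖ, dₖ₊₁ = (n − mₖ₊₁²)/dₖ, aₖ₊₁ = ⌊(a₀+mₖ₊₁)/dₖ₊₁⌋:
  k=1: m=36, d=16, a=4
  k=2: m=28, d=33, a=1
  k=3: m=5, d=39, a=1
  k=4: m=34, d=4, a=17
  k=5: m=34, d=39, a=1
  k=6: m=5, d=33, a=1
  k=7: m=28, d=16, a=4
  k=8: m=36, d=1, a=72
d=1 and a=2a₀=72 at k=8, so the next step gives (m, d) = (36, 16) again — its k=1 value — and the period has length 8.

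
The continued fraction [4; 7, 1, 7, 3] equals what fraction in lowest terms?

813/197

Fold from the inside: start with 3/1.
  7 + 1/3 = 22/3
  1 + 3/22 = 25/22
  7 + 22/25 = 197/25
  4 + 25/197 = 813/197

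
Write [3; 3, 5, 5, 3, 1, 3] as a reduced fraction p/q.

4337/1309

Fold from the inside: start with 3/1.
  1 + 1/3 = 4/3
  3 + 3/4 = 15/4
  5 + 4/15 = 79/15
  5 + 15/79 = 410/79
  3 + 79/410 = 1309/410
  3 + 410/1309 = 4337/1309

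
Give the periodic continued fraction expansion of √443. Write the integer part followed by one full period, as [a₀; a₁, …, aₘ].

a₀ = ⌊√443⌋ = 21.
With m₀=0, d₀=1 and mₖ₊₁ = dₖaₖ − mₖ, dₖ₊₁ = (n − mₖ₊₁²)/dₖ, aₖ₊₁ = ⌊(a₀+mₖ₊₁)/dₖ₊₁⌋:
  k=1: m=21, d=2, a=21
  k=2: m=21, d=1, a=42
d=1 and a=2a₀=42 at k=2, so the next step gives (m, d) = (21, 2) again — its k=1 value — and the period has length 2.

[21; 21, 42]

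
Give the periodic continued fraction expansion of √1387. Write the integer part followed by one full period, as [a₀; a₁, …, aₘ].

a₀ = ⌊√1387⌋ = 37.
With m₀=0, d₀=1 and mₖ₊₁ = dₖaₖ − mₖ, dₖ₊₁ = (n − mₖ₊₁²)/dₖ, aₖ₊₁ = ⌊(a₀+mₖ₊₁)/dₖ₊₁⌋:
  k=1: m=37, d=18, a=4
  k=2: m=35, d=9, a=8
  k=3: m=37, d=2, a=37
  k=4: m=37, d=9, a=8
  k=5: m=35, d=18, a=4
  k=6: m=37, d=1, a=74
d=1 and a=2a₀=74 at k=6, so the next step gives (m, d) = (37, 18) again — its k=1 value — and the period has length 6.

[37; 4, 8, 37, 8, 4, 74]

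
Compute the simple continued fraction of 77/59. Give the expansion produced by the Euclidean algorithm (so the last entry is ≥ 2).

[1; 3, 3, 1, 1, 2]

77 = 1·59 + 18
59 = 3·18 + 5
18 = 3·5 + 3
5 = 1·3 + 2
3 = 1·2 + 1
2 = 2·1 + 0  (stop)
So 77/59 = [1; 3, 3, 1, 1, 2].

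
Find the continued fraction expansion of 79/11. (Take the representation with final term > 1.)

79 = 7·11 + 2
11 = 5·2 + 1
2 = 2·1 + 0  (stop)
So 79/11 = [7; 5, 2].

[7; 5, 2]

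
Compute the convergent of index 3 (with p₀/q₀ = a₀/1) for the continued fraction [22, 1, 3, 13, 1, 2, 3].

1206/53

Using pₖ = aₖpₖ₋₁ + pₖ₋₂, qₖ = aₖqₖ₋₁ + qₖ₋₂ (with p₋₁=1, p₋₂=0, q₋₁=0, q₋₂=1):
  k=0: a=22, p=22, q=1
  k=1: a=1, p=23, q=1
  k=2: a=3, p=91, q=4
  k=3: a=13, p=1206, q=53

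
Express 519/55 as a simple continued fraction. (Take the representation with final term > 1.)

519 = 9*55 + 24
55 = 2*24 + 7
24 = 3*7 + 3
7 = 2*3 + 1
3 = 3*1 + 0  (stop)
So 519/55 = [9; 2, 3, 2, 3].

[9; 2, 3, 2, 3]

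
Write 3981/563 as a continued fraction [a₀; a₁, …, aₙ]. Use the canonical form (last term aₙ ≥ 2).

[7; 14, 13, 3]

3981 = 7×563 + 40
563 = 14×40 + 3
40 = 13×3 + 1
3 = 3×1 + 0  (stop)
So 3981/563 = [7; 14, 13, 3].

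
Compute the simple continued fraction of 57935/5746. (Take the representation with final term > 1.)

[10; 12, 10, 3, 15]

57935 = 10*5746 + 475
5746 = 12*475 + 46
475 = 10*46 + 15
46 = 3*15 + 1
15 = 15*1 + 0  (stop)
So 57935/5746 = [10; 12, 10, 3, 15].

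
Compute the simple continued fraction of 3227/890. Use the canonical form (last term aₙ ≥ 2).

[3; 1, 1, 1, 2, 18, 6]

3227 = 3·890 + 557
890 = 1·557 + 333
557 = 1·333 + 224
333 = 1·224 + 109
224 = 2·109 + 6
109 = 18·6 + 1
6 = 6·1 + 0  (stop)
So 3227/890 = [3; 1, 1, 1, 2, 18, 6].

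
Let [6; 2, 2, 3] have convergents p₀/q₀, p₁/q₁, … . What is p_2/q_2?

Using pₖ = aₖpₖ₋₁ + pₖ₋₂, qₖ = aₖqₖ₋₁ + qₖ₋₂ (with p₋₁=1, p₋₂=0, q₋₁=0, q₋₂=1):
  k=0: a=6, p=6, q=1
  k=1: a=2, p=13, q=2
  k=2: a=2, p=32, q=5

32/5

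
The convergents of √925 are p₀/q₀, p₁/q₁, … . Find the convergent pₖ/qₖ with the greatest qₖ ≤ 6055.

107452/3533

√925 = [30; 2, 2, 2, 2, 60, …] (period length 5).
Convergents:
  p_0/q_0 = 30/1
  p_1/q_1 = 61/2
  p_2/q_2 = 152/5
  p_3/q_3 = 365/12
  p_4/q_4 = 882/29
  p_5/q_5 = 53285/1752
  p_6/q_6 = 107452/3533
  p_7/q_7 = 268189/8818
q_6 = 3533 ≤ 6055 < 8818 = q_7, so the answer is 107452/3533.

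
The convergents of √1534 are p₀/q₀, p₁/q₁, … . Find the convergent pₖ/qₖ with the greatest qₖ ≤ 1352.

√1534 = [39; 6, 78, …] (period length 2).
Convergents:
  p_0/q_0 = 39/1
  p_1/q_1 = 235/6
  p_2/q_2 = 18369/469
  p_3/q_3 = 110449/2820
q_2 = 469 ≤ 1352 < 2820 = q_3, so the answer is 18369/469.

18369/469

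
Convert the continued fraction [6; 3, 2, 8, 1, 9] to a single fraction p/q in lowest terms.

4106/653

Using pₖ = aₖpₖ₋₁ + pₖ₋₂ and qₖ = aₖqₖ₋₁ + qₖ₋₂:
  k=0: a=6, p=6, q=1
  k=1: a=3, p=19, q=3
  k=2: a=2, p=44, q=7
  k=3: a=8, p=371, q=59
  k=4: a=1, p=415, q=66
  k=5: a=9, p=4106, q=653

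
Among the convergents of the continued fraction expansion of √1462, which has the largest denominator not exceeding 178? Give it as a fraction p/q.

√1462 = [38; 4, 4, 4, 76, …] (period length 4).
Convergents:
  p_0/q_0 = 38/1
  p_1/q_1 = 153/4
  p_2/q_2 = 650/17
  p_3/q_3 = 2753/72
  p_4/q_4 = 209878/5489
q_3 = 72 ≤ 178 < 5489 = q_4, so the answer is 2753/72.

2753/72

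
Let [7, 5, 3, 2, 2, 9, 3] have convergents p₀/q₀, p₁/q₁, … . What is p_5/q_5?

Using pₖ = aₖpₖ₋₁ + pₖ₋₂, qₖ = aₖqₖ₋₁ + qₖ₋₂ (with p₋₁=1, p₋₂=0, q₋₁=0, q₋₂=1):
  k=0: a=7, p=7, q=1
  k=1: a=5, p=36, q=5
  k=2: a=3, p=115, q=16
  k=3: a=2, p=266, q=37
  k=4: a=2, p=647, q=90
  k=5: a=9, p=6089, q=847

6089/847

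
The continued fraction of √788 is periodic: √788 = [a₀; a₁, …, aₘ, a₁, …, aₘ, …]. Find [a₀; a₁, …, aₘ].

a₀ = ⌊√788⌋ = 28.
With m₀=0, d₀=1 and mₖ₊₁ = dₖaₖ − mₖ, dₖ₊₁ = (n − mₖ₊₁²)/dₖ, aₖ₊₁ = ⌊(a₀+mₖ₊₁)/dₖ₊₁⌋:
  k=1: m=28, d=4, a=14
  k=2: m=28, d=1, a=56
d=1 and a=2a₀=56 at k=2, so the next step gives (m, d) = (28, 4) again — its k=1 value — and the period has length 2.

[28; 14, 56]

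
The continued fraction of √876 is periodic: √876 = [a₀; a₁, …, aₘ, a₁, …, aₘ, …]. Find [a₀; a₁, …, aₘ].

a₀ = ⌊√876⌋ = 29.
With m₀=0, d₀=1 and mₖ₊₁ = dₖaₖ − mₖ, dₖ₊₁ = (n − mₖ₊₁²)/dₖ, aₖ₊₁ = ⌊(a₀+mₖ₊₁)/dₖ₊₁⌋:
  k=1: m=29, d=35, a=1
  k=2: m=6, d=24, a=1
  k=3: m=18, d=23, a=2
  k=4: m=28, d=4, a=14
  k=5: m=28, d=23, a=2
  k=6: m=18, d=24, a=1
  k=7: m=6, d=35, a=1
  k=8: m=29, d=1, a=58
d=1 and a=2a₀=58 at k=8, so the next step gives (m, d) = (29, 35) again — its k=1 value — and the period has length 8.

[29; 1, 1, 2, 14, 2, 1, 1, 58]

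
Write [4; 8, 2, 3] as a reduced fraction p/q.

Fold from the inside: start with 3/1.
  2 + 1/3 = 7/3
  8 + 3/7 = 59/7
  4 + 7/59 = 243/59

243/59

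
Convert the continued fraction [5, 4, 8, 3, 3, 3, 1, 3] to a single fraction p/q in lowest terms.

29055/5542

Using pₖ = aₖpₖ₋₁ + pₖ₋₂ and qₖ = aₖqₖ₋₁ + qₖ₋₂:
  k=0: a=5, p=5, q=1
  k=1: a=4, p=21, q=4
  k=2: a=8, p=173, q=33
  k=3: a=3, p=540, q=103
  k=4: a=3, p=1793, q=342
  k=5: a=3, p=5919, q=1129
  k=6: a=1, p=7712, q=1471
  k=7: a=3, p=29055, q=5542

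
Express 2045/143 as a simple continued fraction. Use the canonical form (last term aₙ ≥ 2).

[14; 3, 3, 14]

2045 = 14×143 + 43
143 = 3×43 + 14
43 = 3×14 + 1
14 = 14×1 + 0  (stop)
So 2045/143 = [14; 3, 3, 14].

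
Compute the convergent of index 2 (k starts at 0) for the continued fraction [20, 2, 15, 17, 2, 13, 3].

Using pₖ = aₖpₖ₋₁ + pₖ₋₂, qₖ = aₖqₖ₋₁ + qₖ₋₂ (with p₋₁=1, p₋₂=0, q₋₁=0, q₋₂=1):
  k=0: a=20, p=20, q=1
  k=1: a=2, p=41, q=2
  k=2: a=15, p=635, q=31

635/31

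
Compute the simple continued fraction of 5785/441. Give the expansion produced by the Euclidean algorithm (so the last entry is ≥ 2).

[13; 8, 2, 12, 2]

5785 = 13*441 + 52
441 = 8*52 + 25
52 = 2*25 + 2
25 = 12*2 + 1
2 = 2*1 + 0  (stop)
So 5785/441 = [13; 8, 2, 12, 2].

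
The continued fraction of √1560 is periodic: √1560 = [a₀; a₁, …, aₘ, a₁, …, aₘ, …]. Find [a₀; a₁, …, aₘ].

[39; 2, 78]

a₀ = ⌊√1560⌋ = 39.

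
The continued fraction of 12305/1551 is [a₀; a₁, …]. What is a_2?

14

12305 = 7·1551 + 1448   →  a_0 = 7
1551 = 1·1448 + 103   →  a_1 = 1
1448 = 14·103 + 6   →  a_2 = 14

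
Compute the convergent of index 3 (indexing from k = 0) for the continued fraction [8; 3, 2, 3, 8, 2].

Using pₖ = aₖpₖ₋₁ + pₖ₋₂, qₖ = aₖqₖ₋₁ + qₖ₋₂ (with p₋₁=1, p₋₂=0, q₋₁=0, q₋₂=1):
  k=0: a=8, p=8, q=1
  k=1: a=3, p=25, q=3
  k=2: a=2, p=58, q=7
  k=3: a=3, p=199, q=24

199/24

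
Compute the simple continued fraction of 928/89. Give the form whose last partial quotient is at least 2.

[10; 2, 2, 1, 12]

928 = 10·89 + 38
89 = 2·38 + 13
38 = 2·13 + 12
13 = 1·12 + 1
12 = 12·1 + 0  (stop)
So 928/89 = [10; 2, 2, 1, 12].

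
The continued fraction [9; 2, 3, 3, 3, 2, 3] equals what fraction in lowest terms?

Using pₖ = aₖpₖ₋₁ + pₖ₋₂ and qₖ = aₖqₖ₋₁ + qₖ₋₂:
  k=0: a=9, p=9, q=1
  k=1: a=2, p=19, q=2
  k=2: a=3, p=66, q=7
  k=3: a=3, p=217, q=23
  k=4: a=3, p=717, q=76
  k=5: a=2, p=1651, q=175
  k=6: a=3, p=5670, q=601

5670/601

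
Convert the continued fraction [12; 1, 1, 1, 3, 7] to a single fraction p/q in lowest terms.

Fold from the inside: start with 7/1.
  3 + 1/7 = 22/7
  1 + 7/22 = 29/22
  1 + 22/29 = 51/29
  1 + 29/51 = 80/51
  12 + 51/80 = 1011/80

1011/80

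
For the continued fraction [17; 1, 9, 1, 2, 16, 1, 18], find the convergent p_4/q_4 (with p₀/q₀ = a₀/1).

573/32

Using pₖ = aₖpₖ₋₁ + pₖ₋₂, qₖ = aₖqₖ₋₁ + qₖ₋₂ (with p₋₁=1, p₋₂=0, q₋₁=0, q₋₂=1):
  k=0: a=17, p=17, q=1
  k=1: a=1, p=18, q=1
  k=2: a=9, p=179, q=10
  k=3: a=1, p=197, q=11
  k=4: a=2, p=573, q=32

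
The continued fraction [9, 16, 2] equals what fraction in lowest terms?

299/33

Using pₖ = aₖpₖ₋₁ + pₖ₋₂ and qₖ = aₖqₖ₋₁ + qₖ₋₂:
  k=0: a=9, p=9, q=1
  k=1: a=16, p=145, q=16
  k=2: a=2, p=299, q=33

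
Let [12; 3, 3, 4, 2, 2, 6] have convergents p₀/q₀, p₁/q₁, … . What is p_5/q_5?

2891/235

Using pₖ = aₖpₖ₋₁ + pₖ₋₂, qₖ = aₖqₖ₋₁ + qₖ₋₂ (with p₋₁=1, p₋₂=0, q₋₁=0, q₋₂=1):
  k=0: a=12, p=12, q=1
  k=1: a=3, p=37, q=3
  k=2: a=3, p=123, q=10
  k=3: a=4, p=529, q=43
  k=4: a=2, p=1181, q=96
  k=5: a=2, p=2891, q=235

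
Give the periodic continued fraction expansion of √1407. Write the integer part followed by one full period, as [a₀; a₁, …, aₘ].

a₀ = ⌊√1407⌋ = 37.

[37; 1, 1, 24, 1, 1, 74]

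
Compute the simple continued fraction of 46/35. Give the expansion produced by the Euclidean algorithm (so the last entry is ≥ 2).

46 = 1*35 + 11
35 = 3*11 + 2
11 = 5*2 + 1
2 = 2*1 + 0  (stop)
So 46/35 = [1; 3, 5, 2].

[1; 3, 5, 2]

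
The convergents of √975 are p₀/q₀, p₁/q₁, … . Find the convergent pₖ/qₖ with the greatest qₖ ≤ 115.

√975 = [31; 4, 2, 4, 62, …] (period length 4).
Convergents:
  p_0/q_0 = 31/1
  p_1/q_1 = 125/4
  p_2/q_2 = 281/9
  p_3/q_3 = 1249/40
  p_4/q_4 = 77719/2489
q_3 = 40 ≤ 115 < 2489 = q_4, so the answer is 1249/40.

1249/40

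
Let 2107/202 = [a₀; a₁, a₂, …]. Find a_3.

9

2107 = 10·202 + 87   →  a_0 = 10
202 = 2·87 + 28   →  a_1 = 2
87 = 3·28 + 3   →  a_2 = 3
28 = 9·3 + 1   →  a_3 = 9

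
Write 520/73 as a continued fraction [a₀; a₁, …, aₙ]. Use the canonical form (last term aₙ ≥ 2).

520 = 7×73 + 9
73 = 8×9 + 1
9 = 9×1 + 0  (stop)
So 520/73 = [7; 8, 9].

[7; 8, 9]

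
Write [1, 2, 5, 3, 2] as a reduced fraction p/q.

118/81

Fold from the inside: start with 2/1.
  3 + 1/2 = 7/2
  5 + 2/7 = 37/7
  2 + 7/37 = 81/37
  1 + 37/81 = 118/81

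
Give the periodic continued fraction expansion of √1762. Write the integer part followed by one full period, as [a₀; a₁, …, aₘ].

[41; 1, 40, 1, 82]

a₀ = ⌊√1762⌋ = 41.
With m₀=0, d₀=1 and mₖ₊₁ = dₖaₖ − mₖ, dₖ₊₁ = (n − mₖ₊₁²)/dₖ, aₖ₊₁ = ⌊(a₀+mₖ₊₁)/dₖ₊₁⌋:
  k=1: m=41, d=81, a=1
  k=2: m=40, d=2, a=40
  k=3: m=40, d=81, a=1
  k=4: m=41, d=1, a=82
d=1 and a=2a₀=82 at k=4, so the next step gives (m, d) = (41, 81) again — its k=1 value — and the period has length 4.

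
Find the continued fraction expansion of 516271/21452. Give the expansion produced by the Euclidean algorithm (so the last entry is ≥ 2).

516271 = 24×21452 + 1423
21452 = 15×1423 + 107
1423 = 13×107 + 32
107 = 3×32 + 11
32 = 2×11 + 10
11 = 1×10 + 1
10 = 10×1 + 0  (stop)
So 516271/21452 = [24; 15, 13, 3, 2, 1, 10].

[24; 15, 13, 3, 2, 1, 10]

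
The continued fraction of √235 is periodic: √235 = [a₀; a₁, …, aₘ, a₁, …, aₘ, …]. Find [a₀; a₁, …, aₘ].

[15; 3, 30]

a₀ = ⌊√235⌋ = 15.
With m₀=0, d₀=1 and mₖ₊₁ = dₖaₖ − mₖ, dₖ₊₁ = (n − mₖ₊₁²)/dₖ, aₖ₊₁ = ⌊(a₀+mₖ₊₁)/dₖ₊₁⌋:
  k=1: m=15, d=10, a=3
  k=2: m=15, d=1, a=30
d=1 and a=2a₀=30 at k=2, so the next step gives (m, d) = (15, 10) again — its k=1 value — and the period has length 2.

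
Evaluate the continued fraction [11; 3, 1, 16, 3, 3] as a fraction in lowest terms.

Using pₖ = aₖpₖ₋₁ + pₖ₋₂ and qₖ = aₖqₖ₋₁ + qₖ₋₂:
  k=0: a=11, p=11, q=1
  k=1: a=3, p=34, q=3
  k=2: a=1, p=45, q=4
  k=3: a=16, p=754, q=67
  k=4: a=3, p=2307, q=205
  k=5: a=3, p=7675, q=682

7675/682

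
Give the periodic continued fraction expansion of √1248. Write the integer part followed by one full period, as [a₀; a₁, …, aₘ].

a₀ = ⌊√1248⌋ = 35.
With m₀=0, d₀=1 and mₖ₊₁ = dₖaₖ − mₖ, dₖ₊₁ = (n − mₖ₊₁²)/dₖ, aₖ₊₁ = ⌊(a₀+mₖ₊₁)/dₖ₊₁⌋:
  k=1: m=35, d=23, a=3
  k=2: m=34, d=4, a=17
  k=3: m=34, d=23, a=3
  k=4: m=35, d=1, a=70
d=1 and a=2a₀=70 at k=4, so the next step gives (m, d) = (35, 23) again — its k=1 value — and the period has length 4.

[35; 3, 17, 3, 70]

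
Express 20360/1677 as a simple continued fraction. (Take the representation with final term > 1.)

[12; 7, 9, 2, 3, 1, 2]

20360 = 12×1677 + 236
1677 = 7×236 + 25
236 = 9×25 + 11
25 = 2×11 + 3
11 = 3×3 + 2
3 = 1×2 + 1
2 = 2×1 + 0  (stop)
So 20360/1677 = [12; 7, 9, 2, 3, 1, 2].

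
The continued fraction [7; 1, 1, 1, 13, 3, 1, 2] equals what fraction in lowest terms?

3523/460

Fold from the inside: start with 2/1.
  1 + 1/2 = 3/2
  3 + 2/3 = 11/3
  13 + 3/11 = 146/11
  1 + 11/146 = 157/146
  1 + 146/157 = 303/157
  1 + 157/303 = 460/303
  7 + 303/460 = 3523/460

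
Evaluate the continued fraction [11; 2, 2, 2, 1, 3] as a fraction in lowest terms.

Fold from the inside: start with 3/1.
  1 + 1/3 = 4/3
  2 + 3/4 = 11/4
  2 + 4/11 = 26/11
  2 + 11/26 = 63/26
  11 + 26/63 = 719/63

719/63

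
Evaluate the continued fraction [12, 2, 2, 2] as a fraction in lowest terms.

149/12

Fold from the inside: start with 2/1.
  2 + 1/2 = 5/2
  2 + 2/5 = 12/5
  12 + 5/12 = 149/12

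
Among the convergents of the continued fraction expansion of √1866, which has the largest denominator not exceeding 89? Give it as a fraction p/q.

√1866 = [43; 5, 14, 5, 86, …] (period length 4).
Convergents:
  p_0/q_0 = 43/1
  p_1/q_1 = 216/5
  p_2/q_2 = 3067/71
  p_3/q_3 = 15551/360
q_2 = 71 ≤ 89 < 360 = q_3, so the answer is 3067/71.

3067/71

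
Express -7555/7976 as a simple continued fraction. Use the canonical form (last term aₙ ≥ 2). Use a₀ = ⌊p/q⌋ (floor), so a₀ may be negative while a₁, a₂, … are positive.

-7555 = -1*7976 + 421
7976 = 18*421 + 398
421 = 1*398 + 23
398 = 17*23 + 7
23 = 3*7 + 2
7 = 3*2 + 1
2 = 2*1 + 0  (stop)
So -7555/7976 = [-1; 18, 1, 17, 3, 3, 2].

[-1; 18, 1, 17, 3, 3, 2]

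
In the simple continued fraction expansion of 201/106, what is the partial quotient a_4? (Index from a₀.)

201 = 1·106 + 95   →  a_0 = 1
106 = 1·95 + 11   →  a_1 = 1
95 = 8·11 + 7   →  a_2 = 8
11 = 1·7 + 4   →  a_3 = 1
7 = 1·4 + 3   →  a_4 = 1

1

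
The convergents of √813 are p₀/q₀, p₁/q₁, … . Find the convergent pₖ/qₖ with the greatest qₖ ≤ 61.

1112/39

√813 = [28; 1, 1, 18, 1, 1, 56, …] (period length 6).
Convergents:
  p_0/q_0 = 28/1
  p_1/q_1 = 29/1
  p_2/q_2 = 57/2
  p_3/q_3 = 1055/37
  p_4/q_4 = 1112/39
  p_5/q_5 = 2167/76
q_4 = 39 ≤ 61 < 76 = q_5, so the answer is 1112/39.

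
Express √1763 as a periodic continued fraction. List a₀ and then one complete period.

a₀ = ⌊√1763⌋ = 41.

[41; 1, 82]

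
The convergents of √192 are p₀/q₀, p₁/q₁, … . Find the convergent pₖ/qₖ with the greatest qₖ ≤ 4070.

√192 = [13; 1, 5, 1, 26, …] (period length 4).
Convergents:
  p_0/q_0 = 13/1
  p_1/q_1 = 14/1
  p_2/q_2 = 83/6
  p_3/q_3 = 97/7
  p_4/q_4 = 2605/188
  p_5/q_5 = 2702/195
  p_6/q_6 = 16115/1163
  p_7/q_7 = 18817/1358
  p_8/q_8 = 505357/36471
q_7 = 1358 ≤ 4070 < 36471 = q_8, so the answer is 18817/1358.

18817/1358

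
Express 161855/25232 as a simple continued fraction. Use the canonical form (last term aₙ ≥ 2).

161855 = 6×25232 + 10463
25232 = 2×10463 + 4306
10463 = 2×4306 + 1851
4306 = 2×1851 + 604
1851 = 3×604 + 39
604 = 15×39 + 19
39 = 2×19 + 1
19 = 19×1 + 0  (stop)
So 161855/25232 = [6; 2, 2, 2, 3, 15, 2, 19].

[6; 2, 2, 2, 3, 15, 2, 19]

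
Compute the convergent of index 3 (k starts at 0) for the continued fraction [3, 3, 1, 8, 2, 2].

114/35

Using pₖ = aₖpₖ₋₁ + pₖ₋₂, qₖ = aₖqₖ₋₁ + qₖ₋₂ (with p₋₁=1, p₋₂=0, q₋₁=0, q₋₂=1):
  k=0: a=3, p=3, q=1
  k=1: a=3, p=10, q=3
  k=2: a=1, p=13, q=4
  k=3: a=8, p=114, q=35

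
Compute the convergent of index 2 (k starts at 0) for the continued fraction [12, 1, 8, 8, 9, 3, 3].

Using pₖ = aₖpₖ₋₁ + pₖ₋₂, qₖ = aₖqₖ₋₁ + qₖ₋₂ (with p₋₁=1, p₋₂=0, q₋₁=0, q₋₂=1):
  k=0: a=12, p=12, q=1
  k=1: a=1, p=13, q=1
  k=2: a=8, p=116, q=9

116/9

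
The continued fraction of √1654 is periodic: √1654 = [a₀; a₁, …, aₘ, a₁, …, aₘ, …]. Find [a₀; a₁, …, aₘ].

a₀ = ⌊√1654⌋ = 40.
With m₀=0, d₀=1 and mₖ₊₁ = dₖaₖ − mₖ, dₖ₊₁ = (n − mₖ₊₁²)/dₖ, aₖ₊₁ = ⌊(a₀+mₖ₊₁)/dₖ₊₁⌋:
  k=1: m=40, d=54, a=1
  k=2: m=14, d=27, a=2
  k=3: m=40, d=2, a=40
  k=4: m=40, d=27, a=2
  k=5: m=14, d=54, a=1
  k=6: m=40, d=1, a=80
d=1 and a=2a₀=80 at k=6, so the next step gives (m, d) = (40, 54) again — its k=1 value — and the period has length 6.

[40; 1, 2, 40, 2, 1, 80]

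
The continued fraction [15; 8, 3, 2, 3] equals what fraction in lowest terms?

3009/199

Fold from the inside: start with 3/1.
  2 + 1/3 = 7/3
  3 + 3/7 = 24/7
  8 + 7/24 = 199/24
  15 + 24/199 = 3009/199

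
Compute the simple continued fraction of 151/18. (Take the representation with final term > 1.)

151 = 8×18 + 7
18 = 2×7 + 4
7 = 1×4 + 3
4 = 1×3 + 1
3 = 3×1 + 0  (stop)
So 151/18 = [8; 2, 1, 1, 3].

[8; 2, 1, 1, 3]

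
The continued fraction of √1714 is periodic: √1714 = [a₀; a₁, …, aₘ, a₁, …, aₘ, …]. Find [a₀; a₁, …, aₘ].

[41; 2, 2, 82]

a₀ = ⌊√1714⌋ = 41.
With m₀=0, d₀=1 and mₖ₊₁ = dₖaₖ − mₖ, dₖ₊₁ = (n − mₖ₊₁²)/dₖ, aₖ₊₁ = ⌊(a₀+mₖ₊₁)/dₖ₊₁⌋:
  k=1: m=41, d=33, a=2
  k=2: m=25, d=33, a=2
  k=3: m=41, d=1, a=82
d=1 and a=2a₀=82 at k=3, so the next step gives (m, d) = (41, 33) again — its k=1 value — and the period has length 3.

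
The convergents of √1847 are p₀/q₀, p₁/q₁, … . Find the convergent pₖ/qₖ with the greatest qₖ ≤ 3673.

157037/3654

√1847 = [42; 1, 41, 1, 84, …] (period length 4).
Convergents:
  p_0/q_0 = 42/1
  p_1/q_1 = 43/1
  p_2/q_2 = 1805/42
  p_3/q_3 = 1848/43
  p_4/q_4 = 157037/3654
  p_5/q_5 = 158885/3697
q_4 = 3654 ≤ 3673 < 3697 = q_5, so the answer is 157037/3654.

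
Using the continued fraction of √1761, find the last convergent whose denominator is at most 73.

√1761 = [41; 1, 26, 1, 82, …] (period length 4).
Convergents:
  p_0/q_0 = 41/1
  p_1/q_1 = 42/1
  p_2/q_2 = 1133/27
  p_3/q_3 = 1175/28
  p_4/q_4 = 97483/2323
q_3 = 28 ≤ 73 < 2323 = q_4, so the answer is 1175/28.

1175/28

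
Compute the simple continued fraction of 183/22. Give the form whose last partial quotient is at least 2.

[8; 3, 7]

183 = 8·22 + 7
22 = 3·7 + 1
7 = 7·1 + 0  (stop)
So 183/22 = [8; 3, 7].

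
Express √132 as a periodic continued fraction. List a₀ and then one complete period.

[11; 2, 22]

a₀ = ⌊√132⌋ = 11.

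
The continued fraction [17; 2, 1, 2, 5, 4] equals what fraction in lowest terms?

3127/180

Using pₖ = aₖpₖ₋₁ + pₖ₋₂ and qₖ = aₖqₖ₋₁ + qₖ₋₂:
  k=0: a=17, p=17, q=1
  k=1: a=2, p=35, q=2
  k=2: a=1, p=52, q=3
  k=3: a=2, p=139, q=8
  k=4: a=5, p=747, q=43
  k=5: a=4, p=3127, q=180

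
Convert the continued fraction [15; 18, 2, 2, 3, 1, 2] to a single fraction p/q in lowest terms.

Using pₖ = aₖpₖ₋₁ + pₖ₋₂ and qₖ = aₖqₖ₋₁ + qₖ₋₂:
  k=0: a=15, p=15, q=1
  k=1: a=18, p=271, q=18
  k=2: a=2, p=557, q=37
  k=3: a=2, p=1385, q=92
  k=4: a=3, p=4712, q=313
  k=5: a=1, p=6097, q=405
  k=6: a=2, p=16906, q=1123

16906/1123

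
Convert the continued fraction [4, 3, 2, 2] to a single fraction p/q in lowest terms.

Using pₖ = aₖpₖ₋₁ + pₖ₋₂ and qₖ = aₖqₖ₋₁ + qₖ₋₂:
  k=0: a=4, p=4, q=1
  k=1: a=3, p=13, q=3
  k=2: a=2, p=30, q=7
  k=3: a=2, p=73, q=17

73/17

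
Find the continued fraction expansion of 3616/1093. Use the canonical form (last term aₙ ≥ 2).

[3; 3, 4, 9, 9]

3616 = 3·1093 + 337
1093 = 3·337 + 82
337 = 4·82 + 9
82 = 9·9 + 1
9 = 9·1 + 0  (stop)
So 3616/1093 = [3; 3, 4, 9, 9].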